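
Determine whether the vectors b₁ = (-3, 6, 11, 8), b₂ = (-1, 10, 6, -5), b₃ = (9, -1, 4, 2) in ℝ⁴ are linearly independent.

linearly independent

Place the vectors as rows of a 3×4 matrix and reduce to echelon form.
The reduction yields 3 nonzero rows, so the rank is 3.
Since rank = 3 (the number of vectors), the set is linearly independent.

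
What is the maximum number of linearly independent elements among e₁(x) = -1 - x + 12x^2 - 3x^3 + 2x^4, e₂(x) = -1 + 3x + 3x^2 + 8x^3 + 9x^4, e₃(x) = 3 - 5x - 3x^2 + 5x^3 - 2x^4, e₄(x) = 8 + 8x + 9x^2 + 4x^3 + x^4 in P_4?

Represent each element by its coordinate vector in ℝ⁵.
Apply Gaussian elimination to the matrix whose rows are e₁, e₂, e₃, e₄.
Reduction leaves 4 leading entries, giving rank 4.

4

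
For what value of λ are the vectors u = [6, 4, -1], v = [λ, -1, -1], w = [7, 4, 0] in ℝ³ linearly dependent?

λ = -11/4

Dependence holds iff the 3×3 matrix [u v w] is singular.
Cofactor expansion gives det = -4*λ - 11.
This vanishes exactly when λ = -11/4.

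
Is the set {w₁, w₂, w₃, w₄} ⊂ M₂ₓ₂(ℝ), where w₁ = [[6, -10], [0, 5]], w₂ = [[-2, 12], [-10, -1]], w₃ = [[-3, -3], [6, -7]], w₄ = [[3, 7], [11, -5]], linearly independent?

linearly independent

Take coordinates with respect to the standard basis {E₁₁, E₁₂, E₂₁, E₂₂}.
Form the 4×4 matrix with these as columns; its determinant is 6434.
A nonzero determinant means the columns are linearly independent.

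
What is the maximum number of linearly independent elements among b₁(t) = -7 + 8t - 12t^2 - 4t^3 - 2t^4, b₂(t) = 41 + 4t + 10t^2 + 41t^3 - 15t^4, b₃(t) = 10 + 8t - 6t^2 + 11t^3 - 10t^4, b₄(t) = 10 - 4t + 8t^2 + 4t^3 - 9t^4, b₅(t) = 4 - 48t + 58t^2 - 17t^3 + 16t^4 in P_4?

3

Pass to coordinate vectors with respect to the basis {1, t, …, t^4}.
Form the matrix with b₁, b₂, b₃, b₄, b₅ as columns and reduce.
There are 3 pivot columns, so rank = 3.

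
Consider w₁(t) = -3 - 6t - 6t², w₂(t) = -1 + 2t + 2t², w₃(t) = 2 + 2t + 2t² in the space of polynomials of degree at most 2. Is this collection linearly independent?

Write each element as a coordinate vector in ℝ³ using {1, t, t²}.
Form the 3×3 matrix with these as columns; its determinant is 0.
A zero determinant means the columns are linearly dependent.

linearly dependent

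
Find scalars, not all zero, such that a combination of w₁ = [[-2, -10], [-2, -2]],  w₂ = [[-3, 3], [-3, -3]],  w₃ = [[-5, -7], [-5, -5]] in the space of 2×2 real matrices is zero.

w₁ + w₂ - w₃ = 0

Take coordinates with respect to {E₁₁, E₁₂, E₂₁, E₂₂}.
Row-reduce the matrix with w₁, w₂, w₃ as columns; the null space gives the coefficients.
A generator of the null space is (1, 1, -1).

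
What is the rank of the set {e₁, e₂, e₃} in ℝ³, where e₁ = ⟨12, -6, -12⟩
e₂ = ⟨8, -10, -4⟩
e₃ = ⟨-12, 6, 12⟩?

rank 2

Apply Gaussian elimination to the matrix whose rows are e₁, e₂, e₃.
Exactly 2 pivots survive; hence the rank is 2.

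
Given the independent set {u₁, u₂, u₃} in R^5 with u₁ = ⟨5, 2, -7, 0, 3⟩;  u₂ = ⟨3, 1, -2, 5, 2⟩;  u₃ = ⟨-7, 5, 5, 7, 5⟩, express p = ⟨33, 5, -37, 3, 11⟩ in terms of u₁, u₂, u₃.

p = 4u₁ + 2u₂ - u₃

Set up the augmented matrix [u₁ | u₂ | u₃ | p] and row-reduce.
Back-substitution yields (c₁, c₂, c₃) = (4, 2, -1).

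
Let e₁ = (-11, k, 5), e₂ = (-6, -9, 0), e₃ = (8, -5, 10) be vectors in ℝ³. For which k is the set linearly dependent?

The vectors are dependent exactly when the determinant of the matrix with rows e₁, e₂, e₃ vanishes.
Expanding, det = 60*k + 1500.
This vanishes exactly when k = -25.

k = -25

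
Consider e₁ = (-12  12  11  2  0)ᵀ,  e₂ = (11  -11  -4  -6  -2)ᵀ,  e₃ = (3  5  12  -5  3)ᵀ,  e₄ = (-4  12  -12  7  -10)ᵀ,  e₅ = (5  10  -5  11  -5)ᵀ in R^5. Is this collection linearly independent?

Row-reduce the matrix whose columns are e₁, e₂, e₃, e₄, e₅.
The reduction yields 5 nonzero rows, so the rank is 5.
Since rank = 5 (the number of vectors), the set is linearly independent.

linearly independent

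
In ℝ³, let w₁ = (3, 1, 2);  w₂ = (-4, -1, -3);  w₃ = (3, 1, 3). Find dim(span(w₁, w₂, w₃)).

Apply Gaussian elimination to the matrix whose rows are w₁, w₂, w₃.
The echelon form has 3 nonzero rows, so the rank is 3.

3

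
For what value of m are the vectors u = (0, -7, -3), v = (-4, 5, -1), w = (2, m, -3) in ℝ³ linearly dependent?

The set is linearly dependent precisely when det[u; v; w] = 0.
The determinant works out to 12*m + 128.
Setting this to zero gives m = -32/3.

m = -32/3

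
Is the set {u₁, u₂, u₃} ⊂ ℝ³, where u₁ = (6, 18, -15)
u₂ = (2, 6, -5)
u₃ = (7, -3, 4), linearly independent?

linearly dependent

Form the 3×3 matrix with these as columns; its determinant is 0.
A zero determinant means the columns are linearly dependent.
Indeed u₁ - 3u₂ = 0.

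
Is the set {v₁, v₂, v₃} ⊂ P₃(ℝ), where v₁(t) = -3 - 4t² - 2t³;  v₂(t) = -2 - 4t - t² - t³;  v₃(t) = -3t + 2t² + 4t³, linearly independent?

Write each element as a coordinate vector in ℝ⁴ using {1, t, …, t³}.
Row-reduce the matrix whose columns are v₁, v₂, v₃.
The reduction yields 3 nonzero rows, so the rank is 3.
Since rank = 3 (the number of vectors), the set is linearly independent.

linearly independent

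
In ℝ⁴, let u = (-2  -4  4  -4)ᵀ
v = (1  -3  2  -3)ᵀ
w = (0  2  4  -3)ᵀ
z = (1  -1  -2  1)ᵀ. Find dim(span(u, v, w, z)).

Form the matrix with u, v, w, z as columns and reduce.
Reduction leaves 4 leading entries, giving rank 4.

4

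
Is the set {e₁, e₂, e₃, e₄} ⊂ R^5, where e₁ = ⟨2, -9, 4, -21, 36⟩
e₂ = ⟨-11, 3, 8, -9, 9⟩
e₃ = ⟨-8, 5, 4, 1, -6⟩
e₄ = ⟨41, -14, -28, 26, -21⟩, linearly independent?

Place the vectors as rows of a 4×5 matrix and reduce to echelon form.
The reduction yields 2 nonzero rows, so the rank is 2.
Since rank 2 < 4, the set is linearly dependent.

linearly dependent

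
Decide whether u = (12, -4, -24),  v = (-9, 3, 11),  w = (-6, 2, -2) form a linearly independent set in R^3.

The matrix [u|v|w] has determinant 0.
A zero determinant means the columns are linearly dependent.
Indeed u + 2v - w = 0.

linearly dependent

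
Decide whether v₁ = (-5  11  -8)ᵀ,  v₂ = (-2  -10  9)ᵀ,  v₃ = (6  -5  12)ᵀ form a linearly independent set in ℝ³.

Form the 3×3 matrix with these as columns; its determinant is 673.
A nonzero determinant means the columns are linearly independent.

linearly independent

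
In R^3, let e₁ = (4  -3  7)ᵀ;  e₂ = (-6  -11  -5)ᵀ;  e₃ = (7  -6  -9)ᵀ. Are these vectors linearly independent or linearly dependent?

Row-reduce the matrix whose columns are e₁, e₂, e₃.
The reduction yields 3 nonzero rows, so the rank is 3.
Since rank = 3 (the number of vectors), the set is linearly independent.

linearly independent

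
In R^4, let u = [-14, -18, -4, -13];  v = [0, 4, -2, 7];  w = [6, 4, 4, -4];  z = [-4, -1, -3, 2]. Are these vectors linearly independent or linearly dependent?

linearly dependent

The matrix [u|v|w|z] has determinant 0.
A zero determinant means the columns are linearly dependent.
Indeed u + 3v + w - 2z = 0.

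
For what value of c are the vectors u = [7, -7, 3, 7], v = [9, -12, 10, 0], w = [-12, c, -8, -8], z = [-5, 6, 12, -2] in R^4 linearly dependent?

Dependence holds iff the 4×4 matrix [u v w z] is singular.
Cofactor expansion gives det = 13600 - 1020*c.
Solving 13600 - 1020*c = 0 yields c = 40/3.

c = 40/3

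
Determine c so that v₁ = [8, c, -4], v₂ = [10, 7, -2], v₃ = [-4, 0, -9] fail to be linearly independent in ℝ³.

The vectors are dependent exactly when the determinant of the matrix with rows v₁, v₂, v₃ vanishes.
The determinant works out to 98*c - 616.
Setting this to zero gives c = 44/7.

c = 44/7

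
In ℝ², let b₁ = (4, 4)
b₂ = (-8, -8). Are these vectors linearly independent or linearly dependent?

Row-reduce the matrix whose columns are b₁, b₂.
The reduction yields 1 nonzero row, so the rank is 1.
Since rank 1 < 2, the set is linearly dependent.

linearly dependent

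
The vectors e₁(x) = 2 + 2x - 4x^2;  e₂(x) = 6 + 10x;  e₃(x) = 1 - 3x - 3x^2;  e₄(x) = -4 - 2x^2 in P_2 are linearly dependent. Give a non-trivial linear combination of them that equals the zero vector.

Pass to coordinate vectors relative to the basis {1, x, x^2}.
Solve the homogeneous system with e₁, e₂, e₃, e₄ as columns by row-reducing the coefficient matrix.
One solution (up to scaling) is (2, -1, -2, -1).

2e₁ - e₂ - 2e₃ - e₄ = 0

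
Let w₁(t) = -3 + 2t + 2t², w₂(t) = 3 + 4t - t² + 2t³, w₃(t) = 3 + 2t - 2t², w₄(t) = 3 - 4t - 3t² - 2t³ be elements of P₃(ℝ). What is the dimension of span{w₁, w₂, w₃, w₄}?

3

Represent each element by its coordinate vector in ℝ⁴.
Form the matrix with w₁, w₂, w₃, w₄ as columns and reduce.
The echelon form has 3 nonzero rows, so the rank is 3.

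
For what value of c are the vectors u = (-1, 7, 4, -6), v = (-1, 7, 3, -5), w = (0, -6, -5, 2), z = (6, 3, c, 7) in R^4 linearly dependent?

c = 55/2

Place the vectors as rows of a 4×4 matrix; dependence ⇔ determinant zero.
Expanding, det = 6*c - 165.
Solving 6*c - 165 = 0 yields c = 55/2.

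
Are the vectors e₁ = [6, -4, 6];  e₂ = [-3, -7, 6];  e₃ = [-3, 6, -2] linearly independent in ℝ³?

linearly independent

Form the 3×3 matrix with these as columns; its determinant is -270.
A nonzero determinant means the columns are linearly independent.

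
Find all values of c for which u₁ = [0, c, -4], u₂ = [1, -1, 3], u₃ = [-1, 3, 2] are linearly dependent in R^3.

The vectors are dependent exactly when the determinant of the matrix with rows u₁, u₂, u₃ vanishes.
The determinant works out to -5*c - 8.
Solving -5*c - 8 = 0 yields c = -8/5.

c = -8/5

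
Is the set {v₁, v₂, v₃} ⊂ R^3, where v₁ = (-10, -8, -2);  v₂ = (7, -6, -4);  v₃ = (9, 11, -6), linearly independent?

linearly independent

Place the vectors as rows of a 3×3 matrix and reduce to echelon form.
The reduction yields 3 nonzero rows, so the rank is 3.
Since rank = 3 (the number of vectors), the set is linearly independent.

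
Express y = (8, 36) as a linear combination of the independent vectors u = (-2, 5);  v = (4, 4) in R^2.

y = 4u + 4v

Solve the system with u, v as columns and y as the right-hand side.
The system has the unique solution (α₁, α₂) = (4, 4).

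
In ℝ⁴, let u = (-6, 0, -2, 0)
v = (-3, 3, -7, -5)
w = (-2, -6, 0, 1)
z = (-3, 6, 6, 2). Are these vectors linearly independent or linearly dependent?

Row-reduce the matrix whose columns are u, v, w, z.
The reduction yields 4 nonzero rows, so the rank is 4.
Since rank = 4 (the number of vectors), the set is linearly independent.

linearly independent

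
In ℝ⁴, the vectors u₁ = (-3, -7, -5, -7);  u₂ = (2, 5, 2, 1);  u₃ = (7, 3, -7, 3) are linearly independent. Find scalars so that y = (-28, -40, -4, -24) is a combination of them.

y = 2u₁ - 4u₂ - 2u₃

Set up the augmented matrix [u₁ | u₂ | u₃ | y] and row-reduce.
Row-reducing the augmented matrix gives the unique coefficients (a₁, a₂, a₃) = (2, -4, -2).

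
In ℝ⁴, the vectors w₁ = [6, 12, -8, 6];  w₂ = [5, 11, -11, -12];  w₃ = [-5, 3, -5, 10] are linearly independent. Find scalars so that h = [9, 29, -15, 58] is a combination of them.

Solve the system with w₁, w₂, w₃ as columns and h as the right-hand side.
Back-substitution yields (c₁, c₂, c₃) = (4, -2, 1).

h = 4w₁ - 2w₂ + w₃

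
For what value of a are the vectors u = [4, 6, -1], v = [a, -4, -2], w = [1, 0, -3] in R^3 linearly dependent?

a = -16/9

Dependence holds iff the 3×3 matrix [u v w] is singular.
Expanding, det = 18*a + 32.
This vanishes exactly when a = -16/9.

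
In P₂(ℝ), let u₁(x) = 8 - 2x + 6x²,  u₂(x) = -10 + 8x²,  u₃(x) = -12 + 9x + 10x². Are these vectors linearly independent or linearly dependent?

linearly independent

Write each element as a coordinate vector in ℝ³ using {1, x, x²}.
Form the 3×3 matrix with these as columns; its determinant is -1124.
A nonzero determinant means the columns are linearly independent.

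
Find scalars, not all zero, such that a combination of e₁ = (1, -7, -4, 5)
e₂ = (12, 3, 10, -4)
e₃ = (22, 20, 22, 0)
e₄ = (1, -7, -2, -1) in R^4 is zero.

Set up α₁e₁ + … + α₄e₄ = 0 and solve the homogeneous system.
One solution (up to scaling) is (1, 2, -1, -3).

e₁ + 2e₂ - e₃ - 3e₄ = 0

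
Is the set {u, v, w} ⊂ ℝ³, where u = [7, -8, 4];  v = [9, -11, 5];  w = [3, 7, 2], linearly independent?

The matrix [u|v|w] has determinant 9.
A nonzero determinant means the columns are linearly independent.

linearly independent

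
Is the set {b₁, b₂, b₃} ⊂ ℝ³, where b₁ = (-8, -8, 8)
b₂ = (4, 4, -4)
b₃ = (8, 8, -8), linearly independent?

linearly dependent

One vector is a scalar multiple of another, so the set is dependent.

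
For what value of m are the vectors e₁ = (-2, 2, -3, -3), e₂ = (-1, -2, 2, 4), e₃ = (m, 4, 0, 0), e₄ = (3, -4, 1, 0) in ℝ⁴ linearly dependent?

Place the vectors as rows of a 4×4 matrix; dependence ⇔ determinant zero.
Expanding, det = 22*m + 28.
Solving 22*m + 28 = 0 yields m = -14/11.

m = -14/11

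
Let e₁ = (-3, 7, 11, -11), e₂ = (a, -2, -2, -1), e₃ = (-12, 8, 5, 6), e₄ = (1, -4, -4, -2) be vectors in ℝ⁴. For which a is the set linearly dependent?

Place the vectors as rows of a 4×4 matrix; dependence ⇔ determinant zero.
Cofactor expansion gives det = 71 - 142*a.
Setting this to zero gives a = 1/2.

a = 1/2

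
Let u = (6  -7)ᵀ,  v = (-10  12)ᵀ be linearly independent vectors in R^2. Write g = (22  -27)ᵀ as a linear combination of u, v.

Solve the system with u, v as columns and g as the right-hand side.
Back-substitution yields (a₁, a₂) = (-3, -4).

g = -3u - 4v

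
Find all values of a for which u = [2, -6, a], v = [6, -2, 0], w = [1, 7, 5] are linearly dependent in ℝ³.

Dependence holds iff the 3×3 matrix [u v w] is singular.
Expanding, det = 44*a + 160.
Solving 44*a + 160 = 0 yields a = -40/11.

a = -40/11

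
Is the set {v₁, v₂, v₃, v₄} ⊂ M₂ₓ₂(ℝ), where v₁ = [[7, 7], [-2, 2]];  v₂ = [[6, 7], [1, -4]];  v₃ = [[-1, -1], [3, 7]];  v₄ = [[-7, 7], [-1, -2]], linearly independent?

linearly independent

Write each element as a coordinate vector in ℝ⁴ using {E₁₁, E₁₂, E₂₁, E₂₂}.
The matrix [v₁|v₂|v₃|v₄] has determinant 3611.
A nonzero determinant means the columns are linearly independent.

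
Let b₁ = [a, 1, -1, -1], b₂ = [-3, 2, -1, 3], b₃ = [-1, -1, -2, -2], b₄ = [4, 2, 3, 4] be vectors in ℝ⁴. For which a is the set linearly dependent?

The vectors are dependent exactly when the determinant of the matrix with rows b₁, b₂, b₃, b₄ vanishes.
Expanding, det = -a - 38.
Solving -a - 38 = 0 yields a = -38.

a = -38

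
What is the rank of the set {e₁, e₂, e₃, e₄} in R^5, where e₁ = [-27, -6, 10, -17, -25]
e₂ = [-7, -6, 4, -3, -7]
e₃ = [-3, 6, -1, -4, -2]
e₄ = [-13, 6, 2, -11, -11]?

Put the 5×4 matrix [e₁|e₂|e₃|e₄] into echelon form.
Reduction leaves 2 leading entries, giving rank 2.

2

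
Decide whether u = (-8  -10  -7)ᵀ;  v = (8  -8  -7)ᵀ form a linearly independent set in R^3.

linearly independent

Row-reduce the matrix whose columns are u, v.
The reduction yields 2 nonzero rows, so the rank is 2.
Since rank = 2 (the number of vectors), the set is linearly independent.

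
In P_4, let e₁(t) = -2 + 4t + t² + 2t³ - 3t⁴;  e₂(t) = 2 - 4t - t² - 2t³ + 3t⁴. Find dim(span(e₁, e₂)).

1

Pass to coordinate vectors with respect to the basis {1, t, …, t⁴}.
Form the matrix with e₁, e₂ as columns and reduce.
Reduction leaves 1 leading entry, giving rank 1.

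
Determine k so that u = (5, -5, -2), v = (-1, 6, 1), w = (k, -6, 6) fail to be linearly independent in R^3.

The set is linearly dependent precisely when det[u; v; w] = 0.
The determinant works out to 7*k + 168.
Setting this to zero gives k = -24.

k = -24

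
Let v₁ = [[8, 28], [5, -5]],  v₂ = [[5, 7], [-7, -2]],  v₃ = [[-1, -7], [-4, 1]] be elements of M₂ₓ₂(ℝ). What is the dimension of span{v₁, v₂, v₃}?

dim = 2

Use coordinates relative to {E₁₁, E₁₂, E₂₁, E₂₂}.
Form the matrix with v₁, v₂, v₃ as columns and reduce.
There are 2 pivot columns, so rank = 2.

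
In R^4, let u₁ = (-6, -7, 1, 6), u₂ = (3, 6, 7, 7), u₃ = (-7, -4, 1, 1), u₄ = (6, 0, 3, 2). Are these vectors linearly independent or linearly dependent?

linearly independent

Form the 4×4 matrix with these as columns; its determinant is -1660.
A nonzero determinant means the columns are linearly independent.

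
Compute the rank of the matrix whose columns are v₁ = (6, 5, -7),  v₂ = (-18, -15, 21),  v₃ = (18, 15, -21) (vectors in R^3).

rank 1

Apply Gaussian elimination to the matrix whose rows are v₁, v₂, v₃.
Reduction leaves 1 leading entry, giving rank 1.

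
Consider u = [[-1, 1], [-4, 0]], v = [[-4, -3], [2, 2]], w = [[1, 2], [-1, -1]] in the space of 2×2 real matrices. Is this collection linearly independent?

linearly independent

Take coordinates with respect to the standard basis {E₁₁, E₁₂, E₂₁, E₂₂}.
Row-reduce the matrix whose columns are u, v, w.
The reduction yields 3 nonzero rows, so the rank is 3.
Since rank = 3 (the number of vectors), the set is linearly independent.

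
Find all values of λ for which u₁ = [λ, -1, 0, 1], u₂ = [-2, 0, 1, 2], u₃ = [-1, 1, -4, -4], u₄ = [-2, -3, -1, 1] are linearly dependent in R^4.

λ = -4/3

The vectors are dependent exactly when the determinant of the matrix with rows u₁, u₂, u₃, u₄ vanishes.
The determinant works out to -15*λ - 20.
Solving -15*λ - 20 = 0 yields λ = -4/3.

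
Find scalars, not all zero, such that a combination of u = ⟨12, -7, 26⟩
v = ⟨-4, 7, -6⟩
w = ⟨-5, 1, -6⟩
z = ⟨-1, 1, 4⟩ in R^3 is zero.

u + v + 2w - 2z = 0

Row-reduce the matrix with u, v, w, z as columns; the null space gives the coefficients.
A generator of the null space is (1, 1, 2, -2).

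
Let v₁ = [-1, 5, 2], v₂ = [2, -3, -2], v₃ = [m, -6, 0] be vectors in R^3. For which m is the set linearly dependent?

Place the vectors as rows of a 3×3 matrix; dependence ⇔ determinant zero.
Cofactor expansion gives det = -4*m - 12.
This vanishes exactly when m = -3.

m = -3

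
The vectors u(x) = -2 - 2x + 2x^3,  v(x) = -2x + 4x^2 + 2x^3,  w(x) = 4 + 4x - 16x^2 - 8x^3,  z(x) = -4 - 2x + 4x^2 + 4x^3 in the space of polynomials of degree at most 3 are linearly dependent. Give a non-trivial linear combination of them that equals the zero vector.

2u - 2v - w - 2z = 0

Pass to coordinate vectors relative to the basis {1, x, …, x^3}.
Solve the homogeneous system with u, v, w, z as columns by row-reducing the coefficient matrix.
The free variable yields coefficients (2, -2, -1, -2) (any nonzero multiple also works).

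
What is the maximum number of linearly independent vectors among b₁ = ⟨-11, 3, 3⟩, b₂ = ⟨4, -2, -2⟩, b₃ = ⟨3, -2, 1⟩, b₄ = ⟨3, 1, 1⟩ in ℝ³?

Row-reduce the 4×3 matrix with these as rows.
Exactly 3 pivots survive; hence the rank is 3.
(With 4 elements in a 3-dimensional space the rank is at most 3.)

3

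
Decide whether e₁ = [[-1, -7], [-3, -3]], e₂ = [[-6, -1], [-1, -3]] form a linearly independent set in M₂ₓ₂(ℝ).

Write each element as a coordinate vector in ℝ⁴ using {E₁₁, E₁₂, E₂₁, E₂₂}.
Row-reduce the matrix whose columns are e₁, e₂.
The reduction yields 2 nonzero rows, so the rank is 2.
Since rank = 2 (the number of vectors), the set is linearly independent.

linearly independent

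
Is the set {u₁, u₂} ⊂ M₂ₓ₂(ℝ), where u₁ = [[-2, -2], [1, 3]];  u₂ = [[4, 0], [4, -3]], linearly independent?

linearly independent

Take coordinates with respect to the standard basis {E₁₁, E₁₂, E₂₁, E₂₂}.
Place the vectors as rows of a 2×4 matrix and reduce to echelon form.
The reduction yields 2 nonzero rows, so the rank is 2.
Since rank = 2 (the number of vectors), the set is linearly independent.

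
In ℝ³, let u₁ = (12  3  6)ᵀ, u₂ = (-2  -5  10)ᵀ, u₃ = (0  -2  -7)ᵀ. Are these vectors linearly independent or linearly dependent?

Form the 3×3 matrix with these as columns; its determinant is 642.
A nonzero determinant means the columns are linearly independent.

linearly independent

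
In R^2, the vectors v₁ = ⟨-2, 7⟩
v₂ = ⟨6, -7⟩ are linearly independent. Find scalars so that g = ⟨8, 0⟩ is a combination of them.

g = 2v₁ + 2v₂

Since v₁, v₂ are independent, the coefficients expressing g are uniquely determined by a linear system.
The system has the unique solution (α₁, α₂) = (2, 2).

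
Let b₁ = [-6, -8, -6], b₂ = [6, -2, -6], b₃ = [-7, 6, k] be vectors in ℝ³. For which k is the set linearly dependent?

Dependence holds iff the 3×3 matrix [b₁ b₂ b₃] is singular.
The determinant works out to 60*k - 684.
Setting this to zero gives k = 57/5.

k = 57/5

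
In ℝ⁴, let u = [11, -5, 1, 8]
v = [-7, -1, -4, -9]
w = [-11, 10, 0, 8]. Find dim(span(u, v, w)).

dim = 3

Apply Gaussian elimination to the matrix whose rows are u, v, w.
Reduction leaves 3 leading entries, giving rank 3.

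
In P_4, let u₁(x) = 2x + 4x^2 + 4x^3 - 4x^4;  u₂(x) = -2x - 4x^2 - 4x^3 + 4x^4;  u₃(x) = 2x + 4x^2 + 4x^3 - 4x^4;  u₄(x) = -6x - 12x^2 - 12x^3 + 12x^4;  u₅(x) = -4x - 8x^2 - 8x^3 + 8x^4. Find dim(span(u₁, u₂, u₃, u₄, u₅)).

Pass to coordinate vectors with respect to the basis {1, x, …, x^4}.
Apply Gaussian elimination to the matrix whose rows are u₁, u₂, u₃, u₄, u₅.
Exactly 1 pivot survives; hence the rank is 1.

dim = 1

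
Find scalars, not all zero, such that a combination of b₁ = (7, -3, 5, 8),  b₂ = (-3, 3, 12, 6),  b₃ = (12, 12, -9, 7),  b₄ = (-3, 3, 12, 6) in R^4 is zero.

b₂ - b₄ = 0

Write the vectors as columns of a matrix and find a nonzero vector in its null space.
A generator of the null space is (0, 1, 0, -1).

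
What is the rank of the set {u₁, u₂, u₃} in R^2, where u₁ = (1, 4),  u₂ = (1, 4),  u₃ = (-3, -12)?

Row-reduce the 3×2 matrix with these as rows.
There is 1 pivot column, so rank = 1.
(With 3 elements in a 2-dimensional space the rank is at most 2.)

rank 1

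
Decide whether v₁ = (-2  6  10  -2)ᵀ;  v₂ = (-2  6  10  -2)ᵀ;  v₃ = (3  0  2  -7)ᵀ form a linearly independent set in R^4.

Two of the vectors are equal, giving an immediate dependence.

linearly dependent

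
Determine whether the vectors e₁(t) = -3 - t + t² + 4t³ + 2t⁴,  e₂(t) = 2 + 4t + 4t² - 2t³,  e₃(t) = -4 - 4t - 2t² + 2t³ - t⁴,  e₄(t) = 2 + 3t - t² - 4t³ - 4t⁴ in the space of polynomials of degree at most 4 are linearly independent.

linearly independent

Write each element as a coordinate vector in ℝ⁵ using {1, t, …, t⁴}.
Place the vectors as rows of a 4×5 matrix and reduce to echelon form.
The reduction yields 4 nonzero rows, so the rank is 4.
Since rank = 4 (the number of vectors), the set is linearly independent.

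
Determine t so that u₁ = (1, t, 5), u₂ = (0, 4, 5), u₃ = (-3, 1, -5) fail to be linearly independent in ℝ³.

t = 7/3

Dependence holds iff the 3×3 matrix [u₁ u₂ u₃] is singular.
The determinant works out to 35 - 15*t.
This vanishes exactly when t = 7/3.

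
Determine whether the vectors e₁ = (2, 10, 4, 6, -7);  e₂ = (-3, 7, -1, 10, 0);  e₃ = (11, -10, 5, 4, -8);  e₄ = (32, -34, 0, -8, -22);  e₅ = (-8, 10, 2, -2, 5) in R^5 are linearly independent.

Place the vectors as rows of a 5×5 matrix and reduce to echelon form.
The reduction yields 4 nonzero rows, so the rank is 4.
Since rank 4 < 5, the set is linearly dependent.
Indeed e₁ - 2e₂ - e₄ - 3e₅ = 0.

linearly dependent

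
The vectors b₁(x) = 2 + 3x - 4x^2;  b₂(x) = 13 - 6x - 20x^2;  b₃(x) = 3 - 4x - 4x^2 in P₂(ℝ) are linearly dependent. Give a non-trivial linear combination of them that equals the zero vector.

Write each element as a vector in ℝ³ using {1, x, x^2}.
Set up α₁b₁ + … + α₃b₃ = 0 and solve the homogeneous system.
The free variable yields coefficients (2, -1, 3) (any nonzero multiple also works).

2b₁ - b₂ + 3b₃ = 0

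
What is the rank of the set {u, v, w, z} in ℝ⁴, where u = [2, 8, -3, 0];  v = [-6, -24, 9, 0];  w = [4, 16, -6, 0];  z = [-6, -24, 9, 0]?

rank 1

Row-reduce the 4×4 matrix with these as rows.
The echelon form has 1 nonzero row, so the rank is 1.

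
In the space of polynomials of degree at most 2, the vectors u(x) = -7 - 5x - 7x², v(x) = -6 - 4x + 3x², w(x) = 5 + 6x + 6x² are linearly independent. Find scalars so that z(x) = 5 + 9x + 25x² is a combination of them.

Work in coordinates with respect to the standard basis {1, x, x²}.
Set up the augmented matrix [u | v | w | z] and row-reduce.
The system has the unique solution (a₁, a₂, a₃) = (-1, 2, 2).

z = -u + 2v + 2w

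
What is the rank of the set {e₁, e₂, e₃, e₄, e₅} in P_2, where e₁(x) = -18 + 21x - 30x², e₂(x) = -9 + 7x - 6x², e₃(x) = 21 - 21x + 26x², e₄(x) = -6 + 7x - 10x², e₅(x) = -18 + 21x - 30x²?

2

Use coordinates relative to {1, x, x²}.
Put the 3×5 matrix [e₁|e₂|e₃|e₄|e₅] into echelon form.
The echelon form has 2 nonzero rows, so the rank is 2.
(With 5 elements in a 3-dimensional space the rank is at most 3.)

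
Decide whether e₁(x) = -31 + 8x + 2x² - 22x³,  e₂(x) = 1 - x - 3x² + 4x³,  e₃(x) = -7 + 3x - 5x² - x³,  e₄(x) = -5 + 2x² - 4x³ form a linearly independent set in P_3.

linearly dependent

Take coordinates with respect to the standard basis {1, x, …, x³}.
Form the 4×4 matrix with these as columns; its determinant is 0.
A zero determinant means the columns are linearly dependent.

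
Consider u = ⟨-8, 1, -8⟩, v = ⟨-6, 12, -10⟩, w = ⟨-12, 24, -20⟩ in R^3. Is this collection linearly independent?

One vector is a scalar multiple of another, so the set is dependent.

linearly dependent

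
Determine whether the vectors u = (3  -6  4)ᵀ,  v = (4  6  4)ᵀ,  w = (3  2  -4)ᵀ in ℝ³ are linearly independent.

Row-reduce the matrix whose columns are u, v, w.
The reduction yields 3 nonzero rows, so the rank is 3.
Since rank = 3 (the number of vectors), the set is linearly independent.

linearly independent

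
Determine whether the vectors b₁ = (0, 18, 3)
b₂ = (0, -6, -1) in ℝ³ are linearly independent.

linearly dependent

One vector is a scalar multiple of another, so the set is dependent.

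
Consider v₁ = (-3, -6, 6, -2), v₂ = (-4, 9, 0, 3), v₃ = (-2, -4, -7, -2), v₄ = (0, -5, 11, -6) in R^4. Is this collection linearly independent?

linearly independent

Place the vectors as rows of a 4×4 matrix and reduce to echelon form.
The reduction yields 4 nonzero rows, so the rank is 4.
Since rank = 4 (the number of vectors), the set is linearly independent.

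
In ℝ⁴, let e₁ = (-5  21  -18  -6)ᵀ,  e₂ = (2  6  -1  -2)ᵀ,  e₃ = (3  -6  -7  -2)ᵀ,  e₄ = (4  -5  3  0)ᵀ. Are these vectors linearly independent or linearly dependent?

Form the 4×4 matrix with these as columns; its determinant is 0.
A zero determinant means the columns are linearly dependent.

linearly dependent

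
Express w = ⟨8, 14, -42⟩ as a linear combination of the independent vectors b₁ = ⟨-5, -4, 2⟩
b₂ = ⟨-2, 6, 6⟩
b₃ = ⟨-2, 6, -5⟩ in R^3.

w = -2b₁ - 3b₂ + 4b₃

Set up the augmented matrix [b₁ | b₂ | b₃ | w] and row-reduce.
Back-substitution yields (a₁, a₂, a₃) = (-2, -3, 4).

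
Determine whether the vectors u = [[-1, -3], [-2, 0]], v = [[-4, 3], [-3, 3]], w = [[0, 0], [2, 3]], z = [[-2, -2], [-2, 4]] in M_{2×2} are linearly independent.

linearly independent

Take coordinates with respect to the standard basis {E₁₁, E₁₂, E₂₁, E₂₂}.
Place the vectors as rows of a 4×4 matrix and reduce to echelon form.
The reduction yields 4 nonzero rows, so the rank is 4.
Since rank = 4 (the number of vectors), the set is linearly independent.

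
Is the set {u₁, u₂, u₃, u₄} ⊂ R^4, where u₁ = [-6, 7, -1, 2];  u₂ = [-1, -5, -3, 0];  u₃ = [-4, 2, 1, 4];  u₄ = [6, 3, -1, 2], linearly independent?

Row-reduce the matrix whose columns are u₁, u₂, u₃, u₄.
The reduction yields 4 nonzero rows, so the rank is 4.
Since rank = 4 (the number of vectors), the set is linearly independent.

linearly independent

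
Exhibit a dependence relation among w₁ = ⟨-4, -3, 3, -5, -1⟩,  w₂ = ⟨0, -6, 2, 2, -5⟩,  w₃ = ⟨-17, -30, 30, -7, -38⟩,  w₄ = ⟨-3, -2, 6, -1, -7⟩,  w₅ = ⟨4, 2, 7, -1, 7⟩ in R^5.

Write the vectors as columns of a matrix and find a nonzero vector in its null space.
One solution (up to scaling) is (2, 3, -1, 3, 0).

2w₁ + 3w₂ - w₃ + 3w₄ = 0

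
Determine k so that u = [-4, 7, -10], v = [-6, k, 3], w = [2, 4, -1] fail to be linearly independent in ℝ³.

k = -12

Dependence holds iff the 3×3 matrix [u v w] is singular.
Expanding, det = 24*k + 288.
Setting this to zero gives k = -12.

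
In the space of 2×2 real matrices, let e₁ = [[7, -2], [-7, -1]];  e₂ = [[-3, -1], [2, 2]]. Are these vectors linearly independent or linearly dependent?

Write each element as a coordinate vector in ℝ⁴ using {E₁₁, E₁₂, E₂₁, E₂₂}.
Place the vectors as rows of a 2×4 matrix and reduce to echelon form.
The reduction yields 2 nonzero rows, so the rank is 2.
Since rank = 2 (the number of vectors), the set is linearly independent.

linearly independent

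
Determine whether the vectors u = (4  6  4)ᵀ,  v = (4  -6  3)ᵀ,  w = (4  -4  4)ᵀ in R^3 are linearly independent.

linearly independent

Row-reduce the matrix whose columns are u, v, w.
The reduction yields 3 nonzero rows, so the rank is 3.
Since rank = 3 (the number of vectors), the set is linearly independent.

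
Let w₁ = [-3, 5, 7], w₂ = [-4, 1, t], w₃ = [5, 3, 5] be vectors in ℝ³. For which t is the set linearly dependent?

The vectors are dependent exactly when the determinant of the matrix with rows w₁, w₂, w₃ vanishes.
Expanding, det = 34*t - 34.
Setting this to zero gives t = 1.

t = 1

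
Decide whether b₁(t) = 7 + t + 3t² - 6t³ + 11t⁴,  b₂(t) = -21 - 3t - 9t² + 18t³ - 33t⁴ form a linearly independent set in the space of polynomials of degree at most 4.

linearly dependent

Write each element as a coordinate vector in ℝ⁵ using {1, t, …, t⁴}.
One vector is a scalar multiple of another, so the set is dependent.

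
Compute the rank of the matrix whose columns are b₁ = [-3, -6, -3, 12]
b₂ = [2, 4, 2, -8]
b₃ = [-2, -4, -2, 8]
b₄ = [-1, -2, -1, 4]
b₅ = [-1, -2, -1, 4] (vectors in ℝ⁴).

Apply Gaussian elimination to the matrix whose rows are b₁, b₂, b₃, b₄, b₅.
There is 1 pivot column, so rank = 1.
(With 5 elements in a 4-dimensional space the rank is at most 4.)

rank 1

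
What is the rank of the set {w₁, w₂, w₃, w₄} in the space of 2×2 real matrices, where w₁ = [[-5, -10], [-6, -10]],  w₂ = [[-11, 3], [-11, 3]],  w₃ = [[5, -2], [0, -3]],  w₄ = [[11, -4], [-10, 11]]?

rank 4

Pass to coordinate vectors with respect to the basis {E₁₁, E₁₂, E₂₁, E₂₂}.
Form the matrix with w₁, w₂, w₃, w₄ as columns and reduce.
Exactly 4 pivots survive; hence the rank is 4.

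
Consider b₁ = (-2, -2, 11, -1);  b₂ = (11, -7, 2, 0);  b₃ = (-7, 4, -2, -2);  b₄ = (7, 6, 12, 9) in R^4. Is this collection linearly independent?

linearly independent

Form the 4×4 matrix with these as columns; its determinant is 2669.
A nonzero determinant means the columns are linearly independent.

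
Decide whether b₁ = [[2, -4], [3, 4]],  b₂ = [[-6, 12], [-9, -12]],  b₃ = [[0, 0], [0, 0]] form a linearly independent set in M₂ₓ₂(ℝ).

linearly dependent

Write each element as a coordinate vector in ℝ⁴ using {E₁₁, E₁₂, E₂₁, E₂₂}.
One of the vectors is the zero vector, so the set is linearly dependent.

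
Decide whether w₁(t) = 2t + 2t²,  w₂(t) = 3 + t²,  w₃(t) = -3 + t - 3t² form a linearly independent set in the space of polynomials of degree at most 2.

linearly independent

Write each element as a coordinate vector in ℝ³ using {1, t, t²}.
The matrix [w₁|w₂|w₃] has determinant 18.
A nonzero determinant means the columns are linearly independent.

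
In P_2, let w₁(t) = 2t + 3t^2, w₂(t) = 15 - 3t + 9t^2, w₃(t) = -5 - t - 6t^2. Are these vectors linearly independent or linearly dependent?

linearly dependent

Take coordinates with respect to the standard basis {1, t, t^2}.
Row-reduce the matrix whose columns are w₁, w₂, w₃.
The reduction yields 2 nonzero rows, so the rank is 2.
Since rank 2 < 3, the set is linearly dependent.
Indeed 3w₁ + w₂ + 3w₃ = 0.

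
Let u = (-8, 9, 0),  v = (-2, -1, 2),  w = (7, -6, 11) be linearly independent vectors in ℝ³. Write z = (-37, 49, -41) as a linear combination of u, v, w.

z = 3u - 4v - 3w

Since u, v, w are independent, the coefficients expressing z are uniquely determined by a linear system.
Back-substitution yields (α₁, α₂, α₃) = (3, -4, -3).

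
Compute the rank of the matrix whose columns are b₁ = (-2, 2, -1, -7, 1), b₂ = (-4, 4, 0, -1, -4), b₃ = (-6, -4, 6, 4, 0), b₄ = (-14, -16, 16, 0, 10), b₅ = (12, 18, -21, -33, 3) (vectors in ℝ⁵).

rank 3

Put the 5×5 matrix [b₁|b₂|b₃|b₄|b₅] into echelon form.
There are 3 pivot columns, so rank = 3.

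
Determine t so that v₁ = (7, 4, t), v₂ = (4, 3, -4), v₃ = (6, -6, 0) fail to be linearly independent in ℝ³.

Place the vectors as rows of a 3×3 matrix; dependence ⇔ determinant zero.
Expanding, det = -42*t - 264.
Setting this to zero gives t = -44/7.

t = -44/7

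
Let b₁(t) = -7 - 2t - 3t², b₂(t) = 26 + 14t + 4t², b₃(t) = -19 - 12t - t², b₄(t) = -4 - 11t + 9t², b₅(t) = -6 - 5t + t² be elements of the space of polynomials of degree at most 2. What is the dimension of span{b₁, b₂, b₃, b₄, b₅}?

Pass to coordinate vectors with respect to the basis {1, t, t²}.
Put the 3×5 matrix [b₁|b₂|b₃|b₄|b₅] into echelon form.
Exactly 2 pivots survive; hence the rank is 2.
(With 5 elements in a 3-dimensional space the rank is at most 3.)

2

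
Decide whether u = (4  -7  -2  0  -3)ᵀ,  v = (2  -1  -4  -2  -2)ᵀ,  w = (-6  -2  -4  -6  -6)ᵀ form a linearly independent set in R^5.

linearly independent

Row-reduce the matrix whose columns are u, v, w.
The reduction yields 3 nonzero rows, so the rank is 3.
Since rank = 3 (the number of vectors), the set is linearly independent.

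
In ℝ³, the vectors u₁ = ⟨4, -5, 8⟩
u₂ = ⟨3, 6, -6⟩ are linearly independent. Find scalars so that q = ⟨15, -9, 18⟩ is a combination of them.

Set up the augmented matrix [u₁ | u₂ | q] and row-reduce.
Row-reducing the augmented matrix gives the unique coefficients (a₁, a₂) = (3, 1).

q = 3u₁ + u₂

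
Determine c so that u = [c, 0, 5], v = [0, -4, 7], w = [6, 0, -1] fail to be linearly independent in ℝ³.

c = -30

Place the vectors as rows of a 3×3 matrix; dependence ⇔ determinant zero.
The determinant works out to 4*c + 120.
Setting this to zero gives c = -30.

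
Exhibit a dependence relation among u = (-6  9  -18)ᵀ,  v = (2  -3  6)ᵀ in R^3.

Write the vectors as columns of a matrix and find a nonzero vector in its null space.
A generator of the null space is (1, 3).

u + 3v = 0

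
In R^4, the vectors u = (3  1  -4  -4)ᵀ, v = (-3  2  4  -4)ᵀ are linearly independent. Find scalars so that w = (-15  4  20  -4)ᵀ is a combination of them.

w = -2u + 3v

Since u, v are independent, the coefficients expressing w are uniquely determined by a linear system.
Back-substitution yields (a₁, a₂) = (-2, 3).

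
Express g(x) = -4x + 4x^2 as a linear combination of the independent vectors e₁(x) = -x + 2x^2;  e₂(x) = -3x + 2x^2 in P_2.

g = e₁ + e₂

Work in coordinates with respect to the standard basis {1, x, x^2}.
Write g = a₁e₁ + a₂e₂ and equate components.
Back-substitution yields (a₁, a₂) = (1, 1).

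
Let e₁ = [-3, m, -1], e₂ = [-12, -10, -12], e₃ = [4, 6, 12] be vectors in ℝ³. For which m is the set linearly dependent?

m = -11/6

Dependence holds iff the 3×3 matrix [e₁ e₂ e₃] is singular.
Expanding, det = 96*m + 176.
Setting this to zero gives m = -11/6.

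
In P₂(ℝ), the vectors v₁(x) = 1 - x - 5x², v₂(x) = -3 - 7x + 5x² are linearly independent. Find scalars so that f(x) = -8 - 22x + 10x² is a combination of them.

Identify each element with its coordinate vector in ℝ³ via {1, x, x²}.
Write f = c₁v₁ + c₂v₂ and equate components.
Back-substitution yields (c₁, c₂) = (1, 3).

f = v₁ + 3v₂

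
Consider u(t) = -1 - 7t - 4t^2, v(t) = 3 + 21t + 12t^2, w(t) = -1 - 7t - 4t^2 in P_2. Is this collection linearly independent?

Take coordinates with respect to the standard basis {1, t, t^2}.
The matrix [u|v|w] has determinant 0.
A zero determinant means the columns are linearly dependent.
Indeed 3u + v = 0.

linearly dependent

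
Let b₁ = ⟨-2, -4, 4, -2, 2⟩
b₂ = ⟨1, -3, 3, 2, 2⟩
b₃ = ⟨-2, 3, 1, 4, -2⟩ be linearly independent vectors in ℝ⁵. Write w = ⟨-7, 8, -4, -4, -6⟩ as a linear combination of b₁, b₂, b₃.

w = b₁ - 3b₂ + b₃

Solve the system with b₁, b₂, b₃ as columns and w as the right-hand side.
The system has the unique solution (c₁, c₂, c₃) = (1, -3, 1).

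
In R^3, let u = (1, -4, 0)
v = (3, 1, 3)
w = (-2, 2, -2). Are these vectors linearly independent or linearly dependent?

The matrix [u|v|w] has determinant -8.
A nonzero determinant means the columns are linearly independent.

linearly independent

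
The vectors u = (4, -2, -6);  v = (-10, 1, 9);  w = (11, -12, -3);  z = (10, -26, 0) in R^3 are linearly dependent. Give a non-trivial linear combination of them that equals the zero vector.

Row-reduce the matrix with u, v, w, z as columns; the null space gives the coefficients.
One solution (up to scaling) is (2, 2, 2, -1).

2u + 2v + 2w - z = 0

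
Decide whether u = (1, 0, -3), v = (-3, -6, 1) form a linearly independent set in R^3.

linearly independent

Place the vectors as rows of a 2×3 matrix and reduce to echelon form.
The reduction yields 2 nonzero rows, so the rank is 2.
Since rank = 2 (the number of vectors), the set is linearly independent.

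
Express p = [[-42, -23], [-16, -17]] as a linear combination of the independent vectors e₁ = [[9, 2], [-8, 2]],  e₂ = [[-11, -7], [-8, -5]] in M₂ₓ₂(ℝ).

Identify each element with its coordinate vector in ℝ⁴ via {E₁₁, E₁₂, E₂₁, E₂₂}.
Write p = c₁e₁ + c₂e₂ and equate components.
Back-substitution yields (c₁, c₂) = (-1, 3).

p = -e₁ + 3e₂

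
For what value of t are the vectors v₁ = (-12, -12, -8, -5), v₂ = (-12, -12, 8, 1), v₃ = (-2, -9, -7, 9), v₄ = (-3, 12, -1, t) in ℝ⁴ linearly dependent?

t = -53/2

The set is linearly dependent precisely when det[v₁; v₂; v₃; v₄] = 0.
Cofactor expansion gives det = -1344*t - 35616.
Setting this to zero gives t = -53/2.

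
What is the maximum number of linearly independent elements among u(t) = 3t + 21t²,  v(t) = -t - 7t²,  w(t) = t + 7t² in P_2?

1

Use coordinates relative to {1, t, t²}.
Row-reduce the 3×3 matrix with these as rows.
The echelon form has 1 nonzero row, so the rank is 1.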